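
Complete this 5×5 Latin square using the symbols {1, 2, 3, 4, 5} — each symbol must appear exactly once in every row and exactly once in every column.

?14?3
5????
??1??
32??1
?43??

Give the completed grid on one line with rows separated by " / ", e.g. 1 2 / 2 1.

2 1 4 5 3 / 5 3 2 1 4 / 4 5 1 3 2 / 3 2 5 4 1 / 1 4 3 2 5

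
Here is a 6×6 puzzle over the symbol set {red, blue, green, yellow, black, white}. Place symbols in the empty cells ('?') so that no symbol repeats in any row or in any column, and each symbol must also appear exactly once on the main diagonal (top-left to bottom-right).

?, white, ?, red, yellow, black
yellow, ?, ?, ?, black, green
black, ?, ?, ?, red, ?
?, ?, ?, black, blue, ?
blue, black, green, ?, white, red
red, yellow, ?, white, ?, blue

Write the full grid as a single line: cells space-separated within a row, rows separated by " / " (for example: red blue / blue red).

green white blue red yellow black / yellow red white blue black green / black blue yellow green red white / white green red black blue yellow / blue black green yellow white red / red yellow black white green blue

row 1 has {red,yellow,black,white}; column 1 has {red,blue,yellow,black}; the diagonal has {blue,black,white} — only green is left for (r1,c1).
row 1 has {red,green,yellow,black,white}; column 3 has {green} — only blue is left for (r1,c3).
row 2 has {green,yellow,black}; column 2 has {yellow,black,white}; the diagonal has {blue,green,black,white} — only red is left for (r2,c2).
row 2 has {red,green,yellow,black}; column 3 has {blue,green} — only white is left for (r2,c3).
row 2 has {red,green,yellow,black,white}; column 4 has {red,black,white} — only blue is left for (r2,c4).
row 3 has {red,black}; column 3 has {blue,green,white}; the diagonal has {red,blue,green,black,white} — only yellow is left for (r3,c3).
row 3 has {red,yellow,black}; column 4 has {red,blue,black,white} — only green is left for (r3,c4).
row 3 has {red,green,yellow,black}; column 6 has {red,blue,green,black} — only white is left for (r3,c6).
row 4 has {blue,black}; column 1 has {red,blue,green,yellow,black} — only white is left for (r4,c1).
row 4 has {blue,black,white}; column 2 has {red,yellow,black,white} — only green is left for (r4,c2).
row 4 has {blue,green,black,white}; column 3 has {blue,green,yellow,white} — only red is left for (r4,c3).
row 4 has {red,blue,green,black,white}; column 6 has {red,blue,green,black,white} — only yellow is left for (r4,c6).
row 5 has {red,blue,green,black,white}; column 4 has {red,blue,green,black,white} — only yellow is left for (r5,c4).
row 6 has {red,blue,yellow,white}; column 3 has {red,blue,green,yellow,white} — only black is left for (r6,c3).
row 6 has {red,blue,yellow,black,white}; column 5 has {red,blue,yellow,black,white} — only green is left for (r6,c5).
row 3 has {red,green,yellow,black,white}; column 2 has {red,green,yellow,black,white} — only blue is left for (r3,c2).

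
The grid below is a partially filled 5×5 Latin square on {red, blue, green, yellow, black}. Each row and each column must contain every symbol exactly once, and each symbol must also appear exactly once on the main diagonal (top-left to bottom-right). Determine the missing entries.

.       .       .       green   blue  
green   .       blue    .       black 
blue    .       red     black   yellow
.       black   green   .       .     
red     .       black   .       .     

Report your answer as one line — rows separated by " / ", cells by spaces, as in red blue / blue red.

black red yellow green blue / green yellow blue red black / blue green red black yellow / yellow black green blue red / red blue black yellow green

(r1,c3): row 1 has {blue,green}; column 3 has {red,blue,green,black}, so it must be yellow.
(r2,c2): row 2 has {blue,green,black}; column 2 has {black}; the diagonal has {red}, so it must be yellow.
(r2,c4): row 2 has {blue,green,yellow,black}; column 4 has {green,black}, so it must be red.
(r3,c2): row 3 has {red,blue,yellow,black}; column 2 has {yellow,black}, so it must be green.
(r4,c1): row 4 has {green,black}; column 1 has {red,blue,green}, so it must be yellow.
(r4,c4): row 4 has {green,yellow,black}; column 4 has {red,green,black}; the diagonal has {red,yellow}, so it must be blue.
(r4,c5): row 4 has {blue,green,yellow,black}; column 5 has {blue,yellow,black}, so it must be red.
(r5,c2): row 5 has {red,black}; column 2 has {green,yellow,black}, so it must be blue.
(r5,c4): row 5 has {red,blue,black}; column 4 has {red,blue,green,black}, so it must be yellow.
(r5,c5): row 5 has {red,blue,yellow,black}; column 5 has {red,blue,yellow,black}; the diagonal has {red,blue,yellow}, so it must be green.
(r1,c1): row 1 has {blue,green,yellow}; column 1 has {red,blue,green,yellow}; the diagonal has {red,blue,green,yellow}, so it must be black.
(r1,c2): row 1 has {blue,green,yellow,black}; column 2 has {blue,green,yellow,black}, so it must be red.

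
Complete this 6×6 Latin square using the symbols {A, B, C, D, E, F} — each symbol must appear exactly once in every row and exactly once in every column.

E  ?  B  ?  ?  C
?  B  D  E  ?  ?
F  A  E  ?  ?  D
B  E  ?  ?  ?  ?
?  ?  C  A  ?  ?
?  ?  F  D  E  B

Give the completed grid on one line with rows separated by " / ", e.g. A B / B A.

row 1 has {B,C,E}; column 4 has {A,D,E} — only F is left for (r1,c4).
row 4 has {B,E}; column 3 has {B,C,D,E,F} — only A is left for (r4,c3).
row 4 has {A,B,E}; column 4 has {A,D,E,F} — only C is left for (r4,c4).
row 4 has {A,B,C,E}; column 6 has {B,C,D} — only F is left for (r4,c6).
row 5 has {A,C}; column 1 has {B,E,F} — only D is left for (r5,c1).
row 5 has {A,C,D}; column 2 has {A,B,E} — only F is left for (r5,c2).
row 5 has {A,C,D,F}; column 5 has {E} — only B is left for (r5,c5).
row 5 has {A,B,C,D,F}; column 6 has {B,C,D,F} — only E is left for (r5,c6).
row 6 has {B,D,E,F}; column 2 has {A,B,E,F} — only C is left for (r6,c2).
row 1 has {B,C,E,F}; column 2 has {A,B,C,E,F} — only D is left for (r1,c2).
row 1 has {B,C,D,E,F}; column 5 has {B,E} — only A is left for (r1,c5).
row 2 has {B,D,E}; column 6 has {B,C,D,E,F} — only A is left for (r2,c6).
row 3 has {A,D,E,F}; column 4 has {A,C,D,E,F} — only B is left for (r3,c4).
row 3 has {A,B,D,E,F}; column 5 has {A,B,E} — only C is left for (r3,c5).
row 4 has {A,B,C,E,F}; column 5 has {A,B,C,E} — only D is left for (r4,c5).
row 6 has {B,C,D,E,F}; column 1 has {B,D,E,F} — only A is left for (r6,c1).
row 2 has {A,B,D,E}; column 1 has {A,B,D,E,F} — only C is left for (r2,c1).
row 2 has {A,B,C,D,E}; column 5 has {A,B,C,D,E} — only F is left for (r2,c5).

E D B F A C / C B D E F A / F A E B C D / B E A C D F / D F C A B E / A C F D E B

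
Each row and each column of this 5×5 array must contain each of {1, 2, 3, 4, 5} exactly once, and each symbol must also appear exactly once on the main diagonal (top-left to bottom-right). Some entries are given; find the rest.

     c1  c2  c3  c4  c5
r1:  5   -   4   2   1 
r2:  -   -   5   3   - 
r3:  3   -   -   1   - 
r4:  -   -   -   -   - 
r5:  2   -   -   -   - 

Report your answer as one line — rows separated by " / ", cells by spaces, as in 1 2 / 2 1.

row 1 has {1,2,4,5}; column 2 is empty so far — only 3 is left for (r1,c2).
row 3 has {1,3}; column 3 has {4,5}; the diagonal has {5} — only 2 is left for (r3,c3).
row 4 is empty so far; column 4 has {1,2,3}; the diagonal has {2,5} — only 4 is left for (r4,c4).
row 5 has {2}; column 4 has {1,2,3,4} — only 5 is left for (r5,c4).
row 5 has {2,5}; column 5 has {1}; the diagonal has {2,4,5} — only 3 is left for (r5,c5).
row 2 has {3,5}; column 2 has {3}; the diagonal has {2,3,4,5} — only 1 is left for (r2,c2).
row 4 has {4}; column 1 has {2,3,5} — only 1 is left for (r4,c1).
row 4 has {1,4}; column 3 has {2,4,5} — only 3 is left for (r4,c3).
row 5 has {2,3,5}; column 2 has {1,3} — only 4 is left for (r5,c2).
row 5 has {2,3,4,5}; column 3 has {2,3,4,5} — only 1 is left for (r5,c3).
row 2 has {1,3,5}; column 1 has {1,2,3,5} — only 4 is left for (r2,c1).
row 2 has {1,3,4,5}; column 5 has {1,3} — only 2 is left for (r2,c5).
row 3 has {1,2,3}; column 2 has {1,3,4} — only 5 is left for (r3,c2).
row 3 has {1,2,3,5}; column 5 has {1,2,3} — only 4 is left for (r3,c5).
row 4 has {1,3,4}; column 2 has {1,3,4,5} — only 2 is left for (r4,c2).
row 4 has {1,2,3,4}; column 5 has {1,2,3,4} — only 5 is left for (r4,c5).

5 3 4 2 1 / 4 1 5 3 2 / 3 5 2 1 4 / 1 2 3 4 5 / 2 4 1 5 3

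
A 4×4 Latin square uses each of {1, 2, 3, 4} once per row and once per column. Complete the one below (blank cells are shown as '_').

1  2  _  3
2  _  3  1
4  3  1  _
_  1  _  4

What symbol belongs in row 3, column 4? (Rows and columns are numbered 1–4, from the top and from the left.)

2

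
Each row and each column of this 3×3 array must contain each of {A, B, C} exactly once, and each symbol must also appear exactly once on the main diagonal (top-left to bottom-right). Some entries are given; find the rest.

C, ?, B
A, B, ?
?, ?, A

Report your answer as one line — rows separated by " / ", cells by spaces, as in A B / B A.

C A B / A B C / B C A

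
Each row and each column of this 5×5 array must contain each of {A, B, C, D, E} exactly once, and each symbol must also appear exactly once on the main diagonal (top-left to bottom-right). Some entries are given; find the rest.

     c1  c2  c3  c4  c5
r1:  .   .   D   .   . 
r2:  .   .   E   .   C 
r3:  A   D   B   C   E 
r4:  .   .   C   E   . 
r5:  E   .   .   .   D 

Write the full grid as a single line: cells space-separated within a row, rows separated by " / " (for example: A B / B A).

row 1 has {D}; column 1 has {A,E}; the diagonal has {B,D,E} — only C is left for (r1,c1).
row 2 has {C,E}; column 2 has {D}; the diagonal has {B,C,D,E} — only A is left for (r2,c2).
row 4 has {C,E}; column 2 has {A,D} — only B is left for (r4,c2).
row 4 has {B,C,E}; column 5 has {C,D,E} — only A is left for (r4,c5).
row 5 has {D,E}; column 2 has {A,B,D} — only C is left for (r5,c2).
row 5 has {C,D,E}; column 3 has {B,C,D,E} — only A is left for (r5,c3).
row 5 has {A,C,D,E}; column 4 has {C,E} — only B is left for (r5,c4).
row 1 has {C,D}; column 2 has {A,B,C,D} — only E is left for (r1,c2).
row 1 has {C,D,E}; column 4 has {B,C,E} — only A is left for (r1,c4).
row 1 has {A,C,D,E}; column 5 has {A,C,D,E} — only B is left for (r1,c5).
row 2 has {A,C,E}; column 4 has {A,B,C,E} — only D is left for (r2,c4).
row 4 has {A,B,C,E}; column 1 has {A,C,E} — only D is left for (r4,c1).
row 2 has {A,C,D,E}; column 1 has {A,C,D,E} — only B is left for (r2,c1).

C E D A B / B A E D C / A D B C E / D B C E A / E C A B D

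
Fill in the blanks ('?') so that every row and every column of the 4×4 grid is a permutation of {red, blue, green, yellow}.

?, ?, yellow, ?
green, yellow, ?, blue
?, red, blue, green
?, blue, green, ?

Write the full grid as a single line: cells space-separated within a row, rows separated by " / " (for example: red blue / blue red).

row 1 has {yellow}; column 2 has {red,blue,yellow} — only green is left for (r1,c2).
row 1 has {green,yellow}; column 4 has {blue,green} — only red is left for (r1,c4).
row 2 has {blue,green,yellow}; column 3 has {blue,green,yellow} — only red is left for (r2,c3).
row 3 has {red,blue,green}; column 1 has {green} — only yellow is left for (r3,c1).
row 4 has {blue,green}; column 1 has {green,yellow} — only red is left for (r4,c1).
row 4 has {red,blue,green}; column 4 has {red,blue,green} — only yellow is left for (r4,c4).
row 1 has {red,green,yellow}; column 1 has {red,green,yellow} — only blue is left for (r1,c1).

blue green yellow red / green yellow red blue / yellow red blue green / red blue green yellow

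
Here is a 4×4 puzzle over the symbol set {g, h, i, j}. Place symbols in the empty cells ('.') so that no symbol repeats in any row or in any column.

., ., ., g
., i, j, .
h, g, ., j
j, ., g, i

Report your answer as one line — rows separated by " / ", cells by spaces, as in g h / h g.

i j h g / g i j h / h g i j / j h g i

Cell (r1,c1): row 1 has {g}; column 1 has {h,j} → i.
Cell (r1,c3): row 1 has {g,i}; column 3 has {g,j} → h.
Cell (r2,c1): row 2 has {i,j}; column 1 has {h,i,j} → g.
Cell (r2,c4): row 2 has {g,i,j}; column 4 has {g,i,j} → h.
Cell (r3,c3): row 3 has {g,h,j}; column 3 has {g,h,j} → i.
Cell (r4,c2): row 4 has {g,i,j}; column 2 has {g,i} → h.
Cell (r1,c2): row 1 has {g,h,i}; column 2 has {g,h,i} → j.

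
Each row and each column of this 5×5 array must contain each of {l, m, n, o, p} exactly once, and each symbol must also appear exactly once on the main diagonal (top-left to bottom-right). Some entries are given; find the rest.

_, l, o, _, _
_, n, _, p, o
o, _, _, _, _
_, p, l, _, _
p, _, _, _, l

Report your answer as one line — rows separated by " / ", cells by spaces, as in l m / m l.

m l o n p / l n m p o / o m p l n / n p l o m / p o n m l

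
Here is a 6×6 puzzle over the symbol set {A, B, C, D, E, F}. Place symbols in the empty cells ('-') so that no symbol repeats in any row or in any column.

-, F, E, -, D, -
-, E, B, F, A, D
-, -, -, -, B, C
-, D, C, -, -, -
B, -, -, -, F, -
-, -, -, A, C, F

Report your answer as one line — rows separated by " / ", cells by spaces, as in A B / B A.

(r2,c1) = C
(r3,c2) = A
(r4,c5) = E
(r5,c2) = C
(r6,c2) = B
(r6,c3) = D
(r1,c1) = A
(r1,c6) = B
(r3,c3) = F
(r4,c1) = F
(r4,c4) = B
(r4,c6) = A
(r5,c3) = A
(r5,c6) = E
(r6,c1) = E
(r1,c4) = C
(r3,c1) = D
(r3,c4) = E
(r5,c4) = D

A F E C D B / C E B F A D / D A F E B C / F D C B E A / B C A D F E / E B D A C F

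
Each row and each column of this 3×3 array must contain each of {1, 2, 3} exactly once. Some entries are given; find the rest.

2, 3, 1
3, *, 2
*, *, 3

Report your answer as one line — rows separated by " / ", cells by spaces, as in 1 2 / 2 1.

(r2,c2) = 1
(r3,c1) = 1
(r3,c2) = 2

2 3 1 / 3 1 2 / 1 2 3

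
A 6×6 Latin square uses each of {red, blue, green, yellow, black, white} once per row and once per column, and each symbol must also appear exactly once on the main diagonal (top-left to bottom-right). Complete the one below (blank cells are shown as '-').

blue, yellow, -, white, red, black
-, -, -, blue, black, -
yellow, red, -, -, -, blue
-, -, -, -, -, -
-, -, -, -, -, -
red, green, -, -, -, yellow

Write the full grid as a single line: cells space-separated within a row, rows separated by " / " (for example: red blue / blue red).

blue yellow green white red black / green white yellow blue black red / yellow red black green white blue / white black blue red yellow green / black blue red yellow green white / red green white black blue yellow

(r1,c3) = green
(r2,c2) = white
(r3,c3) = black
(r3,c4) = green
(r3,c5) = white
(r4,c4) = red
(r5,c5) = green
(r6,c4) = black
(r6,c5) = blue
(r2,c1) = green
(r2,c6) = red
(r4,c5) = yellow
(r5,c4) = yellow
(r5,c6) = white
(r6,c3) = white
(r2,c3) = yellow
(r4,c3) = blue
(r4,c6) = green
(r5,c1) = black
(r5,c2) = blue
(r5,c3) = red
(r4,c1) = white
(r4,c2) = black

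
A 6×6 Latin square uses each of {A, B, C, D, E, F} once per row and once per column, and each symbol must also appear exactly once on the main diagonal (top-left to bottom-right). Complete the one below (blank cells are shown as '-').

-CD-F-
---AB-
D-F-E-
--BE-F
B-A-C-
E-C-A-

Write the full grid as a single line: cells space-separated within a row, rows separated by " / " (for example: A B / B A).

A C D B F E / F D E A B C / D B F C E A / C A B E D F / B E A F C D / E F C D A B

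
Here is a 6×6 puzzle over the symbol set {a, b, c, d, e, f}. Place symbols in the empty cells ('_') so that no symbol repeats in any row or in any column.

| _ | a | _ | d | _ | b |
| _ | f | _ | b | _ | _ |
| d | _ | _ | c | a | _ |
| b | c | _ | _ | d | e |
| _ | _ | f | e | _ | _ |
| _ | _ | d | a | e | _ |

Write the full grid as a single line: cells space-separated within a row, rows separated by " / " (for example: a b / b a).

e a c d f b / a f e b c d / d e b c a f / b c a f d e / c d f e b a / f b d a e c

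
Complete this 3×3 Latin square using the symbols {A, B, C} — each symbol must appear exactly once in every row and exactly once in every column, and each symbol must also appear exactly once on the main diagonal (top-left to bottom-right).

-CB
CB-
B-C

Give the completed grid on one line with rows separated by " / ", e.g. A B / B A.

Cell (r1,c1): row 1 has {B,C}; column 1 has {B,C}; the diagonal has {B,C} → A.
Cell (r2,c3): row 2 has {B,C}; column 3 has {B,C} → A.
Cell (r3,c2): row 3 has {B,C}; column 2 has {B,C} → A.

A C B / C B A / B A C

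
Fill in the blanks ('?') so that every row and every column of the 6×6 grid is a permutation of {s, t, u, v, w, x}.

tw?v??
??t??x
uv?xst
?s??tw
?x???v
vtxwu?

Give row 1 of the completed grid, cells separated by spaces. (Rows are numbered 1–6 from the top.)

(r1,c5) = x
(r2,c2) = u
(r2,c4) = s
(r3,c3) = w
(r4,c1) = x
(r4,c4) = u
(r5,c4) = t
(r5,c5) = w
(r6,c6) = s
(r1,c6) = u
(r2,c1) = w
(r2,c5) = v
(r4,c3) = v
(r5,c1) = s
(r5,c3) = u
(r1,c3) = s

t w s v x u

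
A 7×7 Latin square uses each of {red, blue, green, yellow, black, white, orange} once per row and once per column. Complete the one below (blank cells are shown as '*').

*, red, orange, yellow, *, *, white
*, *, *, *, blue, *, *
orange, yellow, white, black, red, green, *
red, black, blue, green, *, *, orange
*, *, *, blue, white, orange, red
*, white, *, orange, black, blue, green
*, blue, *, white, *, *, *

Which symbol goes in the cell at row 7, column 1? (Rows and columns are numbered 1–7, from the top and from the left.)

green

(r1,c5): row 1 has {red,yellow,white,orange}; column 5 has {red,blue,black,white}, so it must be green.
(r1,c6): row 1 has {red,green,yellow,white,orange}; column 6 has {blue,green,orange}, so it must be black.
(r2,c4): row 2 has {blue}; column 4 has {blue,green,yellow,black,white,orange}, so it must be red.
(r3,c7): row 3 has {red,green,yellow,black,white,orange}; column 7 has {red,green,white,orange}, so it must be blue.
(r4,c5): row 4 has {red,blue,green,black,orange}; column 5 has {red,blue,green,black,white}, so it must be yellow.
(r4,c6): row 4 has {red,blue,green,yellow,black,orange}; column 6 has {blue,green,black,orange}, so it must be white.
(r5,c2): row 5 has {red,blue,white,orange}; column 2 has {red,blue,yellow,black,white}, so it must be green.
(r6,c1): row 6 has {blue,green,black,white,orange}; column 1 has {red,orange}, so it must be yellow.
(r6,c3): row 6 has {blue,green,yellow,black,white,orange}; column 3 has {blue,white,orange}, so it must be red.
(r7,c5): row 7 has {blue,white}; column 5 has {red,blue,green,yellow,black,white}, so it must be orange.
(r1,c1): row 1 has {red,green,yellow,black,white,orange}; column 1 has {red,yellow,orange}, so it must be blue.
(r2,c2): row 2 has {red,blue}; column 2 has {red,blue,green,yellow,black,white}, so it must be orange.
(r2,c6): row 2 has {red,blue,orange}; column 6 has {blue,green,black,white,orange}, so it must be yellow.
(r2,c7): row 2 has {red,blue,yellow,orange}; column 7 has {red,blue,green,white,orange}, so it must be black.
(r5,c1): row 5 has {red,blue,green,white,orange}; column 1 has {red,blue,yellow,orange}, so it must be black.
(r5,c3): row 5 has {red,blue,green,black,white,orange}; column 3 has {red,blue,white,orange}, so it must be yellow.
(r7,c1): row 7 has {blue,white,orange}; column 1 has {red,blue,yellow,black,orange}, so it must be green.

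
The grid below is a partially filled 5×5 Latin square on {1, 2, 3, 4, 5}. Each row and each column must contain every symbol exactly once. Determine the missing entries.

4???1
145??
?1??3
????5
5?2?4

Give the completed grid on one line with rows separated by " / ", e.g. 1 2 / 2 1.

4 5 3 2 1 / 1 4 5 3 2 / 2 1 4 5 3 / 3 2 1 4 5 / 5 3 2 1 4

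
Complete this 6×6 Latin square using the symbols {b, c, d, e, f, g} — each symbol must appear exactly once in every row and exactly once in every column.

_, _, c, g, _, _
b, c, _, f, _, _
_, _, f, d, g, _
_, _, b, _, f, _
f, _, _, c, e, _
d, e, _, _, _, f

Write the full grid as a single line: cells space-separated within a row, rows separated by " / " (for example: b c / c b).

e f c g b d / b c e f d g / c b f d g e / g d b e f c / f g d c e b / d e g b c f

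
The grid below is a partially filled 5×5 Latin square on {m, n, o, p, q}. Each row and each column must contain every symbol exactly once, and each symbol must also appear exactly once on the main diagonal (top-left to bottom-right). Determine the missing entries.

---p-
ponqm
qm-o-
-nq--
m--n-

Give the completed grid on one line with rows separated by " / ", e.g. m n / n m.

n q m p o / p o n q m / q m p o n / o n q m p / m p o n q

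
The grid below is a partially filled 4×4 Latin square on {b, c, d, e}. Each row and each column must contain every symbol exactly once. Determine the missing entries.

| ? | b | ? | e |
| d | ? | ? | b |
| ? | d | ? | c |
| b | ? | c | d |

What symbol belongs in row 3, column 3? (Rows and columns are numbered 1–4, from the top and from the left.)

b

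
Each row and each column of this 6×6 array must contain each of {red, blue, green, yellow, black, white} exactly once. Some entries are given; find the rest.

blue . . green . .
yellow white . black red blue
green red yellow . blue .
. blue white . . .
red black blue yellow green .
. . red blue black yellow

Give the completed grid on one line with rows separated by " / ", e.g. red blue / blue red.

blue yellow black green white red / yellow white green black red blue / green red yellow white blue black / black blue white red yellow green / red black blue yellow green white / white green red blue black yellow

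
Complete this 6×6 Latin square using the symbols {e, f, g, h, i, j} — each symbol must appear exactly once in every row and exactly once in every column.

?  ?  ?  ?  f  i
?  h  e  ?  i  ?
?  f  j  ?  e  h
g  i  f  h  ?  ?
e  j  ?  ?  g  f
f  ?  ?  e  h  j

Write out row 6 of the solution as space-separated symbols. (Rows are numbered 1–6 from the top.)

row 2 has {e,h,i}; column 1 has {e,f,g} — only j is left for (r2,c1).
row 2 has {e,h,i,j}; column 6 has {f,h,i,j} — only g is left for (r2,c6).
row 3 has {e,f,h,j}; column 1 has {e,f,g,j} — only i is left for (r3,c1).
row 3 has {e,f,h,i,j}; column 4 has {e,h} — only g is left for (r3,c4).
row 4 has {f,g,h,i}; column 5 has {e,f,g,h,i} — only j is left for (r4,c5).
row 4 has {f,g,h,i,j}; column 6 has {f,g,h,i,j} — only e is left for (r4,c6).
row 5 has {e,f,g,j}; column 4 has {e,g,h} — only i is left for (r5,c4).
row 6 has {e,f,h,j}; column 2 has {f,h,i,j} — only g is left for (r6,c2).
row 6 has {e,f,g,h,j}; column 3 has {e,f,j} — only i is left for (r6,c3).

f g i e h j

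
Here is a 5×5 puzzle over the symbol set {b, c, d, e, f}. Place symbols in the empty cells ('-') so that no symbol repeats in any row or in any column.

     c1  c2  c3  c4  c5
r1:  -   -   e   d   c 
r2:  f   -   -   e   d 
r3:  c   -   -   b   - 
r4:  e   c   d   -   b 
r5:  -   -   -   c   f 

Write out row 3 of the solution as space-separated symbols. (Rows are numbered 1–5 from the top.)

c d f b e

(r1,c1) = b
(r1,c2) = f
(r2,c2) = b
(r2,c3) = c
(r3,c3) = f
(r3,c5) = e
(r4,c4) = f
(r5,c1) = d
(r5,c2) = e
(r5,c3) = b
(r3,c2) = d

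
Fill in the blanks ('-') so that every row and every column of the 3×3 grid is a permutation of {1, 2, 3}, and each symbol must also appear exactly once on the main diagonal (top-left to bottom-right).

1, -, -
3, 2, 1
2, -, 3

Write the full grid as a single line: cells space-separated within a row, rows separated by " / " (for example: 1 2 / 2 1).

1 3 2 / 3 2 1 / 2 1 3

row 1 has {1}; column 2 has {2} — only 3 is left for (r1,c2).
row 1 has {1,3}; column 3 has {1,3} — only 2 is left for (r1,c3).
row 3 has {2,3}; column 2 has {2,3} — only 1 is left for (r3,c2).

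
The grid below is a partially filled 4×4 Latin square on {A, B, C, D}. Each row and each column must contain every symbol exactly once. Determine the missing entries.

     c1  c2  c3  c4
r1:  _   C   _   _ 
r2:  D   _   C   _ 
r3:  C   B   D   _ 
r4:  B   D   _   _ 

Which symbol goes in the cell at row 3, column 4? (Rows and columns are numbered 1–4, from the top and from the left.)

A

(r1,c1): row 1 has {C}; column 1 has {B,C,D}, so it must be A.
(r1,c3): row 1 has {A,C}; column 3 has {C,D}, so it must be B.
(r1,c4): row 1 has {A,B,C}; column 4 is empty so far, so it must be D.
(r2,c2): row 2 has {C,D}; column 2 has {B,C,D}, so it must be A.
(r2,c4): row 2 has {A,C,D}; column 4 has {D}, so it must be B.
(r3,c4): row 3 has {B,C,D}; column 4 has {B,D}, so it must be A.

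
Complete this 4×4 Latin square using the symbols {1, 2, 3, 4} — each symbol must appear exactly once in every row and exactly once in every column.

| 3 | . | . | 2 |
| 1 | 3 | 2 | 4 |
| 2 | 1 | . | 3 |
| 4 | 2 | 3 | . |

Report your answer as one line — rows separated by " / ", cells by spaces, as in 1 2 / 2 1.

Cell (r1,c2): row 1 has {2,3}; column 2 has {1,2,3} → 4.
Cell (r1,c3): row 1 has {2,3,4}; column 3 has {2,3} → 1.
Cell (r3,c3): row 3 has {1,2,3}; column 3 has {1,2,3} → 4.
Cell (r4,c4): row 4 has {2,3,4}; column 4 has {2,3,4} → 1.

3 4 1 2 / 1 3 2 4 / 2 1 4 3 / 4 2 3 1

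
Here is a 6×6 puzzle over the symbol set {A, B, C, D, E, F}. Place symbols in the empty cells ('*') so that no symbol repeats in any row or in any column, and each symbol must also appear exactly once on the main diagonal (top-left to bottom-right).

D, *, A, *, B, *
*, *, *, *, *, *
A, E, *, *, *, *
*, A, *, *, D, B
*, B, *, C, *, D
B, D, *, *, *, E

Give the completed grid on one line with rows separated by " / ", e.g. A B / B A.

D F A E B C / F C D B E A / A E B D C F / C A E F D B / E B F C A D / B D C A F E

(r4,c4): row 4 has {A,B,D}; column 4 has {C}; the diagonal has {D,E}, so it must be F.
(r5,c5): row 5 has {B,C,D}; column 5 has {B,D}; the diagonal has {D,E,F}, so it must be A.
(r6,c4): row 6 has {B,D,E}; column 4 has {C,F}, so it must be A.
(r1,c4): row 1 has {A,B,D}; column 4 has {A,C,F}, so it must be E.
(r2,c2): row 2 is empty so far; column 2 has {A,B,D,E}; the diagonal has {A,D,E,F}, so it must be C.
(r3,c3): row 3 has {A,E}; column 3 has {A}; the diagonal has {A,C,D,E,F}, so it must be B.
(r3,c4): row 3 has {A,B,E}; column 4 has {A,C,E,F}, so it must be D.
(r1,c2): row 1 has {A,B,D,E}; column 2 has {A,B,C,D,E}, so it must be F.
(r1,c6): row 1 has {A,B,D,E,F}; column 6 has {B,D,E}, so it must be C.
(r2,c4): row 2 has {C}; column 4 has {A,C,D,E,F}, so it must be B.
(r3,c6): row 3 has {A,B,D,E}; column 6 has {B,C,D,E}, so it must be F.
(r2,c6): row 2 has {B,C}; column 6 has {B,C,D,E,F}, so it must be A.
(r3,c5): row 3 has {A,B,D,E,F}; column 5 has {A,B,D}, so it must be C.
(r6,c5): row 6 has {A,B,D,E}; column 5 has {A,B,C,D}, so it must be F.
(r2,c5): row 2 has {A,B,C}; column 5 has {A,B,C,D,F}, so it must be E.
(r6,c3): row 6 has {A,B,D,E,F}; column 3 has {A,B}, so it must be C.
(r2,c1): row 2 has {A,B,C,E}; column 1 has {A,B,D}, so it must be F.
(r2,c3): row 2 has {A,B,C,E,F}; column 3 has {A,B,C}, so it must be D.
(r4,c3): row 4 has {A,B,D,F}; column 3 has {A,B,C,D}, so it must be E.
(r5,c1): row 5 has {A,B,C,D}; column 1 has {A,B,D,F}, so it must be E.
(r5,c3): row 5 has {A,B,C,D,E}; column 3 has {A,B,C,D,E}, so it must be F.
(r4,c1): row 4 has {A,B,D,E,F}; column 1 has {A,B,D,E,F}, so it must be C.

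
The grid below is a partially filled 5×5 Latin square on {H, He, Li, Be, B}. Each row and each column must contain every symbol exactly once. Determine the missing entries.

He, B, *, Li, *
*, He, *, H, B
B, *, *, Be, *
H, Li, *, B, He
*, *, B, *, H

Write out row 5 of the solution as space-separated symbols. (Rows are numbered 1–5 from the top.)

Li Be B He H

(r1,c5) = Be
(r3,c2) = H
(r3,c5) = Li
(r4,c3) = Be
(r5,c2) = Be
(r5,c4) = He
(r1,c3) = H
(r2,c3) = Li
(r3,c3) = He
(r5,c1) = Li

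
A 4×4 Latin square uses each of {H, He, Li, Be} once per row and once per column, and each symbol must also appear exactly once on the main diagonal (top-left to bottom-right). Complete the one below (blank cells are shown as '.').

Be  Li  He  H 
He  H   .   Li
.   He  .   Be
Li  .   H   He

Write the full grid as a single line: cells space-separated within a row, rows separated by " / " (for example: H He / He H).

Be Li He H / He H Be Li / H He Li Be / Li Be H He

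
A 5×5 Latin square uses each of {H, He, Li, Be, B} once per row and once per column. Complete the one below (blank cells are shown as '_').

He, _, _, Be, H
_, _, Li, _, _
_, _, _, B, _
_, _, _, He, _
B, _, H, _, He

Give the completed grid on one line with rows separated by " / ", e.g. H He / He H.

Cell (r1,c3): row 1 has {H,He,Be}; column 3 has {H,Li} → B.
Cell (r2,c4): row 2 has {Li}; column 4 has {He,Be,B} → H.
Cell (r4,c3): row 4 has {He}; column 3 has {H,Li,B} → Be.
Cell (r5,c4): row 5 has {H,He,B}; column 4 has {H,He,Be,B} → Li.
Cell (r1,c2): row 1 has {H,He,Be,B}; column 2 is empty so far → Li.
Cell (r2,c1): row 2 has {H,Li}; column 1 has {He,B} → Be.
Cell (r2,c5): row 2 has {H,Li,Be}; column 5 has {H,He} → B.
Cell (r3,c3): row 3 has {B}; column 3 has {H,Li,Be,B} → He.
Cell (r4,c5): row 4 has {He,Be}; column 5 has {H,He,B} → Li.
Cell (r5,c2): row 5 has {H,He,Li,B}; column 2 has {Li} → Be.
Cell (r2,c2): row 2 has {H,Li,Be,B}; column 2 has {Li,Be} → He.
Cell (r3,c2): row 3 has {He,B}; column 2 has {He,Li,Be} → H.
Cell (r3,c5): row 3 has {H,He,B}; column 5 has {H,He,Li,B} → Be.
Cell (r4,c1): row 4 has {He,Li,Be}; column 1 has {He,Be,B} → H.
Cell (r4,c2): row 4 has {H,He,Li,Be}; column 2 has {H,He,Li,Be} → B.
Cell (r3,c1): row 3 has {H,He,Be,B}; column 1 has {H,He,Be,B} → Li.

He Li B Be H / Be He Li H B / Li H He B Be / H B Be He Li / B Be H Li He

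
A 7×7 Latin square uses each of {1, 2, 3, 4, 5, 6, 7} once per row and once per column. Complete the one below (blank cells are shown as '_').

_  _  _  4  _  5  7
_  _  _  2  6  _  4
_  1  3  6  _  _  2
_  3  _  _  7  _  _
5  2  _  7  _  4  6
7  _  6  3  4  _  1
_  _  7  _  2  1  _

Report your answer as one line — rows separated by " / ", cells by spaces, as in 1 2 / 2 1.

3 6 2 4 1 5 7 / 1 7 5 2 6 3 4 / 4 1 3 6 5 7 2 / 2 3 4 1 7 6 5 / 5 2 1 7 3 4 6 / 7 5 6 3 4 2 1 / 6 4 7 5 2 1 3

Cell (r1,c2): row 1 has {4,5,7}; column 2 has {1,2,3} → 6.
Cell (r3,c1): row 3 has {1,2,3,6}; column 1 has {5,7} → 4.
Cell (r3,c5): row 3 has {1,2,3,4,6}; column 5 has {2,4,6,7} → 5.
Cell (r3,c6): row 3 has {1,2,3,4,5,6}; column 6 has {1,4,5} → 7.
Cell (r4,c7): row 4 has {3,7}; column 7 has {1,2,4,6,7} → 5.
Cell (r5,c3): row 5 has {2,4,5,6,7}; column 3 has {3,6,7} → 1.
Cell (r5,c5): row 5 has {1,2,4,5,6,7}; column 5 has {2,4,5,6,7} → 3.
Cell (r6,c2): row 6 has {1,3,4,6,7}; column 2 has {1,2,3,6} → 5.
Cell (r6,c6): row 6 has {1,3,4,5,6,7}; column 6 has {1,4,5,7} → 2.
Cell (r7,c2): row 7 has {1,2,7}; column 2 has {1,2,3,5,6} → 4.
Cell (r7,c4): row 7 has {1,2,4,7}; column 4 has {2,3,4,6,7} → 5.
Cell (r7,c7): row 7 has {1,2,4,5,7}; column 7 has {1,2,4,5,6,7} → 3.
Cell (r1,c3): row 1 has {4,5,6,7}; column 3 has {1,3,6,7} → 2.
Cell (r1,c5): row 1 has {2,4,5,6,7}; column 5 has {2,3,4,5,6,7} → 1.
Cell (r2,c2): row 2 has {2,4,6}; column 2 has {1,2,3,4,5,6} → 7.
Cell (r2,c3): row 2 has {2,4,6,7}; column 3 has {1,2,3,6,7} → 5.
Cell (r2,c6): row 2 has {2,4,5,6,7}; column 6 has {1,2,4,5,7} → 3.
Cell (r4,c3): row 4 has {3,5,7}; column 3 has {1,2,3,5,6,7} → 4.
Cell (r4,c4): row 4 has {3,4,5,7}; column 4 has {2,3,4,5,6,7} → 1.
Cell (r4,c6): row 4 has {1,3,4,5,7}; column 6 has {1,2,3,4,5,7} → 6.
Cell (r7,c1): row 7 has {1,2,3,4,5,7}; column 1 has {4,5,7} → 6.
Cell (r1,c1): row 1 has {1,2,4,5,6,7}; column 1 has {4,5,6,7} → 3.
Cell (r2,c1): row 2 has {2,3,4,5,6,7}; column 1 has {3,4,5,6,7} → 1.
Cell (r4,c1): row 4 has {1,3,4,5,6,7}; column 1 has {1,3,4,5,6,7} → 2.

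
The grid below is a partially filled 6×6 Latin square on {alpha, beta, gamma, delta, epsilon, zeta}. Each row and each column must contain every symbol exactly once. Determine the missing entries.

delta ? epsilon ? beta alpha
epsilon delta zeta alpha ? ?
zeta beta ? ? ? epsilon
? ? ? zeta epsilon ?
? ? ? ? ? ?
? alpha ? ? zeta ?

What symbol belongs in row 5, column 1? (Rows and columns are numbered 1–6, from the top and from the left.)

gamma

(r1,c4): row 1 has {alpha,beta,delta,epsilon}; column 4 has {alpha,zeta}, so it must be gamma.
(r2,c5): row 2 has {alpha,delta,epsilon,zeta}; column 5 has {beta,epsilon,zeta}, so it must be gamma.
(r2,c6): row 2 has {alpha,gamma,delta,epsilon,zeta}; column 6 has {alpha,epsilon}, so it must be beta.
(r3,c4): row 3 has {beta,epsilon,zeta}; column 4 has {alpha,gamma,zeta}, so it must be delta.
(r3,c5): row 3 has {beta,delta,epsilon,zeta}; column 5 has {beta,gamma,epsilon,zeta}, so it must be alpha.
(r4,c2): row 4 has {epsilon,zeta}; column 2 has {alpha,beta,delta}, so it must be gamma.
(r4,c6): row 4 has {gamma,epsilon,zeta}; column 6 has {alpha,beta,epsilon}, so it must be delta.
(r5,c5): row 5 is empty so far; column 5 has {alpha,beta,gamma,epsilon,zeta}, so it must be delta.
(r6,c6): row 6 has {alpha,zeta}; column 6 has {alpha,beta,delta,epsilon}, so it must be gamma.
(r1,c2): row 1 has {alpha,beta,gamma,delta,epsilon}; column 2 has {alpha,beta,gamma,delta}, so it must be zeta.
(r3,c3): row 3 has {alpha,beta,delta,epsilon,zeta}; column 3 has {epsilon,zeta}, so it must be gamma.
(r5,c2): row 5 has {delta}; column 2 has {alpha,beta,gamma,delta,zeta}, so it must be epsilon.
(r5,c4): row 5 has {delta,epsilon}; column 4 has {alpha,gamma,delta,zeta}, so it must be beta.
(r5,c6): row 5 has {beta,delta,epsilon}; column 6 has {alpha,beta,gamma,delta,epsilon}, so it must be zeta.
(r6,c1): row 6 has {alpha,gamma,zeta}; column 1 has {delta,epsilon,zeta}, so it must be beta.
(r6,c3): row 6 has {alpha,beta,gamma,zeta}; column 3 has {gamma,epsilon,zeta}, so it must be delta.
(r6,c4): row 6 has {alpha,beta,gamma,delta,zeta}; column 4 has {alpha,beta,gamma,delta,zeta}, so it must be epsilon.
(r4,c1): row 4 has {gamma,delta,epsilon,zeta}; column 1 has {beta,delta,epsilon,zeta}, so it must be alpha.
(r4,c3): row 4 has {alpha,gamma,delta,epsilon,zeta}; column 3 has {gamma,delta,epsilon,zeta}, so it must be beta.
(r5,c1): row 5 has {beta,delta,epsilon,zeta}; column 1 has {alpha,beta,delta,epsilon,zeta}, so it must be gamma.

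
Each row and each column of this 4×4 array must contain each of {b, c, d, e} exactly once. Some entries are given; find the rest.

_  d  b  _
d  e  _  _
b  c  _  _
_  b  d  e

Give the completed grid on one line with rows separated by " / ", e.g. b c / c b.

(r1,c4) = c
(r2,c3) = c
(r2,c4) = b
(r3,c3) = e
(r3,c4) = d
(r4,c1) = c
(r1,c1) = e

e d b c / d e c b / b c e d / c b d e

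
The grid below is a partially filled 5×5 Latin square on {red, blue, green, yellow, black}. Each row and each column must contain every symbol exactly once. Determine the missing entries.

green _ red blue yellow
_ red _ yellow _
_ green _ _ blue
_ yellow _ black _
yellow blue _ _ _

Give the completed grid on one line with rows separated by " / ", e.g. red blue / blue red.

green black red blue yellow / blue red green yellow black / black green yellow red blue / red yellow blue black green / yellow blue black green red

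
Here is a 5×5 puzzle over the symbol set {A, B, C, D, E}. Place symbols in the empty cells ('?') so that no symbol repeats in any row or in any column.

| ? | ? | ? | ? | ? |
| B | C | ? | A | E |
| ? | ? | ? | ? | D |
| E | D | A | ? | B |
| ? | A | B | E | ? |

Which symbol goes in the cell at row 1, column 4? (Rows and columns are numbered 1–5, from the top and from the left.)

At row 2, column 3: row 2 has {A,B,C,E}; column 3 has {A,B}; that leaves D.
At row 4, column 4: row 4 has {A,B,D,E}; column 4 has {A,E}; that leaves C.
At row 5, column 5: row 5 has {A,B,E}; column 5 has {B,D,E}; that leaves C.
At row 1, column 5: row 1 is empty so far; column 5 has {B,C,D,E}; that leaves A.
At row 3, column 4: row 3 has {D}; column 4 has {A,C,E}; that leaves B.
At row 5, column 1: row 5 has {A,B,C,E}; column 1 has {B,E}; that leaves D.
At row 1, column 1: row 1 has {A}; column 1 has {B,D,E}; that leaves C.
At row 1, column 3: row 1 has {A,C}; column 3 has {A,B,D}; that leaves E.
At row 1, column 4: row 1 has {A,C,E}; column 4 has {A,B,C,E}; that leaves D.

D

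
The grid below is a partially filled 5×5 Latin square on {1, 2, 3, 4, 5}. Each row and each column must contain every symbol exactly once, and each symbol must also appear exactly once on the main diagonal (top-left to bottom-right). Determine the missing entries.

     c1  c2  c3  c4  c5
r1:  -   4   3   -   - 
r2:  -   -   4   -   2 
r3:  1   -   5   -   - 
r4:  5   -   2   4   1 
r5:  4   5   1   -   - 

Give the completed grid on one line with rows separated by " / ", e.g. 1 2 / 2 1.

2 4 3 1 5 / 3 1 4 5 2 / 1 2 5 3 4 / 5 3 2 4 1 / 4 5 1 2 3

At row 1, column 1: row 1 has {3,4}; column 1 has {1,4,5}; the diagonal has {4,5}; that leaves 2.
At row 1, column 5: row 1 has {2,3,4}; column 5 has {1,2}; that leaves 5.
At row 2, column 1: row 2 has {2,4}; column 1 has {1,2,4,5}; that leaves 3.
At row 2, column 2: row 2 has {2,3,4}; column 2 has {4,5}; the diagonal has {2,4,5}; that leaves 1.
At row 2, column 4: row 2 has {1,2,3,4}; column 4 has {4}; that leaves 5.
At row 4, column 2: row 4 has {1,2,4,5}; column 2 has {1,4,5}; that leaves 3.
At row 5, column 5: row 5 has {1,4,5}; column 5 has {1,2,5}; the diagonal has {1,2,4,5}; that leaves 3.
At row 1, column 4: row 1 has {2,3,4,5}; column 4 has {4,5}; that leaves 1.
At row 3, column 2: row 3 has {1,5}; column 2 has {1,3,4,5}; that leaves 2.
At row 3, column 4: row 3 has {1,2,5}; column 4 has {1,4,5}; that leaves 3.
At row 3, column 5: row 3 has {1,2,3,5}; column 5 has {1,2,3,5}; that leaves 4.
At row 5, column 4: row 5 has {1,3,4,5}; column 4 has {1,3,4,5}; that leaves 2.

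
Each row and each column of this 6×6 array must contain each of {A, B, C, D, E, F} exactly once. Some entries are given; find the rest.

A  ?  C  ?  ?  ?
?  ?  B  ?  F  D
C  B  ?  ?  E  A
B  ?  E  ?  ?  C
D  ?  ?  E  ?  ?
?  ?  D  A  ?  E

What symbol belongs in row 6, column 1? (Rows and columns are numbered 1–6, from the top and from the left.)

F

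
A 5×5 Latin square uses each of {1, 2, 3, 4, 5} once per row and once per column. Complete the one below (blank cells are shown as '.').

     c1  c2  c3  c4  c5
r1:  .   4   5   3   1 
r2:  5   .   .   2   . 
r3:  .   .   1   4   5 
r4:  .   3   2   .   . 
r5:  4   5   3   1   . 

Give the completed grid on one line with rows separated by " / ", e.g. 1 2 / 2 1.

2 4 5 3 1 / 5 1 4 2 3 / 3 2 1 4 5 / 1 3 2 5 4 / 4 5 3 1 2

Cell (r1,c1): row 1 has {1,3,4,5}; column 1 has {4,5} → 2.
Cell (r2,c2): row 2 has {2,5}; column 2 has {3,4,5} → 1.
Cell (r2,c3): row 2 has {1,2,5}; column 3 has {1,2,3,5} → 4.
Cell (r2,c5): row 2 has {1,2,4,5}; column 5 has {1,5} → 3.
Cell (r3,c1): row 3 has {1,4,5}; column 1 has {2,4,5} → 3.
Cell (r3,c2): row 3 has {1,3,4,5}; column 2 has {1,3,4,5} → 2.
Cell (r4,c1): row 4 has {2,3}; column 1 has {2,3,4,5} → 1.
Cell (r4,c4): row 4 has {1,2,3}; column 4 has {1,2,3,4} → 5.
Cell (r4,c5): row 4 has {1,2,3,5}; column 5 has {1,3,5} → 4.
Cell (r5,c5): row 5 has {1,3,4,5}; column 5 has {1,3,4,5} → 2.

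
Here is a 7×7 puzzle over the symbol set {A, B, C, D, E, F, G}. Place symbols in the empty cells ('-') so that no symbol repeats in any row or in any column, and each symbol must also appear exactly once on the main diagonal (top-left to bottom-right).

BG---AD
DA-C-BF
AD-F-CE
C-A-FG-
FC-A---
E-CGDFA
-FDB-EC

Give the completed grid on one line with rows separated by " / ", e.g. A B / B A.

B G F E C A D / D A E C G B F / A D G F B C E / C E A D F G B / F C B A E D G / E B C G D F A / G F D B A E C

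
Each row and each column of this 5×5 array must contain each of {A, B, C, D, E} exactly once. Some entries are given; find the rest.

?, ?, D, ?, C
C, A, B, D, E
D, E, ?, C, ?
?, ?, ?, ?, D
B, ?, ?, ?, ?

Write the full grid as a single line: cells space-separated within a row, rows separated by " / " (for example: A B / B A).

(r1,c2): row 1 has {C,D}; column 2 has {A,E}, so it must be B.
(r3,c3): row 3 has {C,D,E}; column 3 has {B,D}, so it must be A.
(r3,c5): row 3 has {A,C,D,E}; column 5 has {C,D,E}, so it must be B.
(r4,c2): row 4 has {D}; column 2 has {A,B,E}, so it must be C.
(r4,c3): row 4 has {C,D}; column 3 has {A,B,D}, so it must be E.
(r5,c2): row 5 has {B}; column 2 has {A,B,C,E}, so it must be D.
(r5,c3): row 5 has {B,D}; column 3 has {A,B,D,E}, so it must be C.
(r5,c5): row 5 has {B,C,D}; column 5 has {B,C,D,E}, so it must be A.
(r4,c1): row 4 has {C,D,E}; column 1 has {B,C,D}, so it must be A.
(r4,c4): row 4 has {A,C,D,E}; column 4 has {C,D}, so it must be B.
(r5,c4): row 5 has {A,B,C,D}; column 4 has {B,C,D}, so it must be E.
(r1,c1): row 1 has {B,C,D}; column 1 has {A,B,C,D}, so it must be E.
(r1,c4): row 1 has {B,C,D,E}; column 4 has {B,C,D,E}, so it must be A.

E B D A C / C A B D E / D E A C B / A C E B D / B D C E A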